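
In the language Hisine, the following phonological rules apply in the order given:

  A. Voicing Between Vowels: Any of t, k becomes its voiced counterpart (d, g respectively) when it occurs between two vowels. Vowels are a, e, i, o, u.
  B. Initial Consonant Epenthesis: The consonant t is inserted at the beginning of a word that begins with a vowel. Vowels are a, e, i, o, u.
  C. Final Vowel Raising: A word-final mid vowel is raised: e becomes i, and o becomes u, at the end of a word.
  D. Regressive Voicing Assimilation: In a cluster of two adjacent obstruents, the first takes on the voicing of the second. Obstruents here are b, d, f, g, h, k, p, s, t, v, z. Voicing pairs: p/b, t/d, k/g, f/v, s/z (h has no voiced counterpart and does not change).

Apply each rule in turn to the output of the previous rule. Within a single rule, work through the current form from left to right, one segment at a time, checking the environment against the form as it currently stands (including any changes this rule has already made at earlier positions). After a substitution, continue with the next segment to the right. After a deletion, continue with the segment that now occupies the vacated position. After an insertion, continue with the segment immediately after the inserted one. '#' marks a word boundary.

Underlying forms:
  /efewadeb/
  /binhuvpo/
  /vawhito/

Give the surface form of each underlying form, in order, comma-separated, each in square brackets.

[tefewadeb], [binhufpu], [vawhidu]

/efewadeb/:
  A Voicing Between Vowels: no change — [efewadeb]
  B Initial Consonant Epenthesis: [efewadeb] → [tefewadeb]
  C Final Vowel Raising: no change — [tefewadeb]
  D Regressive Voicing Assimilation: no change — [tefewadeb]
/binhuvpo/:
  A Voicing Between Vowels: no change — [binhuvpo]
  B Initial Consonant Epenthesis: no change — [binhuvpo]
  C Final Vowel Raising: [binhuvpo] → [binhuvpu]
  D Regressive Voicing Assimilation: [binhuvpu] → [binhufpu]
/vawhito/:
  A Voicing Between Vowels: [vawhito] → [vawhido]
  B Initial Consonant Epenthesis: no change — [vawhido]
  C Final Vowel Raising: [vawhido] → [vawhidu]
  D Regressive Voicing Assimilation: no change — [vawhidu]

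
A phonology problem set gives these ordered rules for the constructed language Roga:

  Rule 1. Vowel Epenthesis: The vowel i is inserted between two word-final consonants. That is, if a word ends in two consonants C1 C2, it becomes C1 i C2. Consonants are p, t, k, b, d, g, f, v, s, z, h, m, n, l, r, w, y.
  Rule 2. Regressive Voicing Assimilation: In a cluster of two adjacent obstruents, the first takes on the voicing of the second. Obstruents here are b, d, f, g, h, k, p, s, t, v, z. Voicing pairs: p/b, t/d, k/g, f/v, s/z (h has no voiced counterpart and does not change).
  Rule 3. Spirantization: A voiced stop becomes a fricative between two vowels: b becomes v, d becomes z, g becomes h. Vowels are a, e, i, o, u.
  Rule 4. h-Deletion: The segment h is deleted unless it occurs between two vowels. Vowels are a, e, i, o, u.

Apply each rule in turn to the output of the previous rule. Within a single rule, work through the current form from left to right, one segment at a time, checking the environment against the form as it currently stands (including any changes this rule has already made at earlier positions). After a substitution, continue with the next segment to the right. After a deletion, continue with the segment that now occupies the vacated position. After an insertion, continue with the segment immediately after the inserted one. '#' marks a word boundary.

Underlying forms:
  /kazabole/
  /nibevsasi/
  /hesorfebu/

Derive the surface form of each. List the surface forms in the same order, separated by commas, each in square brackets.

[kazavole], [nivefsasi], [esorfevu]

/kazabole/:
  Rule 1 Vowel Epenthesis: no change — [kazabole]
  Rule 2 Regressive Voicing Assimilation: no change — [kazabole]
  Rule 3 Spirantization: [kazabole] → [kazavole]
  Rule 4 h-Deletion: no change — [kazavole]
/nibevsasi/:
  Rule 1 Vowel Epenthesis: no change — [nibevsasi]
  Rule 2 Regressive Voicing Assimilation: [nibevsasi] → [nibefsasi]
  Rule 3 Spirantization: [nibefsasi] → [nivefsasi]
  Rule 4 h-Deletion: no change — [nivefsasi]
/hesorfebu/:
  Rule 1 Vowel Epenthesis: no change — [hesorfebu]
  Rule 2 Regressive Voicing Assimilation: no change — [hesorfebu]
  Rule 3 Spirantization: [hesorfebu] → [hesorfevu]
  Rule 4 h-Deletion: [hesorfevu] → [esorfevu]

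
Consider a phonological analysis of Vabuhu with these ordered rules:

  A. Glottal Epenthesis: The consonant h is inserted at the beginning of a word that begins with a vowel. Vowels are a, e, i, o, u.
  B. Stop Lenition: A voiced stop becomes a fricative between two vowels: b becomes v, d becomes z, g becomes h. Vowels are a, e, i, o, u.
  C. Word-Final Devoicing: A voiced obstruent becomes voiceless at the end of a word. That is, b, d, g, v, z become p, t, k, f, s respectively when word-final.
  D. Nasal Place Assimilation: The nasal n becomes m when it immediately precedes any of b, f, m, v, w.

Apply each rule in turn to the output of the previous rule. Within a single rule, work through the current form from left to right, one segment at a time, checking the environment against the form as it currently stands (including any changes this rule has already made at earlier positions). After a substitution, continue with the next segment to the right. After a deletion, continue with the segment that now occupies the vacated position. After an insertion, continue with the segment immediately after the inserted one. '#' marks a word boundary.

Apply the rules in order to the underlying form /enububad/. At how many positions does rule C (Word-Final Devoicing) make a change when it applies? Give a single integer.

A Glottal Epenthesis: [enububad] → [henububad]
B Stop Lenition: [henububad] → [henuvuvad]
C Word-Final Devoicing: [henuvuvad] → [henuvuvat]
D Nasal Place Assimilation: no change — [henuvuvat]
Rule C changed 1 position(s).

1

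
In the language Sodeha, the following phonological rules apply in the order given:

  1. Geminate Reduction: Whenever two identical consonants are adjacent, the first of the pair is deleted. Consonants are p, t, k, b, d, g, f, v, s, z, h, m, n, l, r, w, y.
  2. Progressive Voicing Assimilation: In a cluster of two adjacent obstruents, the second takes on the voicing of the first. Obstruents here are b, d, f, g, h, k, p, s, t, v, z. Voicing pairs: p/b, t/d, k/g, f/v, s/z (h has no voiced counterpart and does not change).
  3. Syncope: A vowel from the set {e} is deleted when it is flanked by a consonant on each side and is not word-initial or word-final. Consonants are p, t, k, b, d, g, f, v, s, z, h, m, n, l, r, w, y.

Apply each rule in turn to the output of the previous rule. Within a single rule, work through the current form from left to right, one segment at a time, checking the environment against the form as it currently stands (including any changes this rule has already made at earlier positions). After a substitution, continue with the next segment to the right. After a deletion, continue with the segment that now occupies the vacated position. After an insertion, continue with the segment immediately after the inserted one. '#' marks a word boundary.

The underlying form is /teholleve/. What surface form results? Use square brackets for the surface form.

[tholve]

1 Geminate Reduction: [teholleve] → [teholeve]
2 Progressive Voicing Assimilation: no change — [teholeve]
3 Syncope: [teholeve] → [tholve]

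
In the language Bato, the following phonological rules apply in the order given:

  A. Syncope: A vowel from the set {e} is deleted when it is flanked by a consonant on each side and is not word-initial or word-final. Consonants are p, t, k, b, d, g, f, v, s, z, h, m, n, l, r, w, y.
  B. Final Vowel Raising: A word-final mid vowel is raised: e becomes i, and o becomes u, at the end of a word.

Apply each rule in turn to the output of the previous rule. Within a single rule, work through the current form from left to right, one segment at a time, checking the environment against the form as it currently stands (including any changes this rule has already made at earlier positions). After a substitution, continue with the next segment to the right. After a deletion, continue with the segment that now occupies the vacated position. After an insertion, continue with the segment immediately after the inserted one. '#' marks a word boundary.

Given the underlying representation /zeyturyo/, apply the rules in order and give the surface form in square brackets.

[zyturyu]

A Syncope: [zeyturyo] → [zyturyo]
B Final Vowel Raising: [zyturyo] → [zyturyu]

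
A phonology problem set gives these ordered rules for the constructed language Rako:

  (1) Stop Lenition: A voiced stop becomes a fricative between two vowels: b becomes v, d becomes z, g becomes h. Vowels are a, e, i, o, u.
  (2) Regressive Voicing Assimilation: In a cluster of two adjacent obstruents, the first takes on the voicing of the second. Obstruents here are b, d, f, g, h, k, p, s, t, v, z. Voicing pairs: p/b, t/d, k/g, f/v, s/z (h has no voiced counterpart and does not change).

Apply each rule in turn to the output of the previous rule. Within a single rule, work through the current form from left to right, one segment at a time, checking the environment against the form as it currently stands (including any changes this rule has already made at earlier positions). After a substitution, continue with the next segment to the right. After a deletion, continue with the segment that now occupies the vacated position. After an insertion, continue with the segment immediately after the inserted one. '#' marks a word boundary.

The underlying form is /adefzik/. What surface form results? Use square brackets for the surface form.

(1) Stop Lenition: [adefzik] → [azefzik]
(2) Regressive Voicing Assimilation: [azefzik] → [azevzik]

[azevzik]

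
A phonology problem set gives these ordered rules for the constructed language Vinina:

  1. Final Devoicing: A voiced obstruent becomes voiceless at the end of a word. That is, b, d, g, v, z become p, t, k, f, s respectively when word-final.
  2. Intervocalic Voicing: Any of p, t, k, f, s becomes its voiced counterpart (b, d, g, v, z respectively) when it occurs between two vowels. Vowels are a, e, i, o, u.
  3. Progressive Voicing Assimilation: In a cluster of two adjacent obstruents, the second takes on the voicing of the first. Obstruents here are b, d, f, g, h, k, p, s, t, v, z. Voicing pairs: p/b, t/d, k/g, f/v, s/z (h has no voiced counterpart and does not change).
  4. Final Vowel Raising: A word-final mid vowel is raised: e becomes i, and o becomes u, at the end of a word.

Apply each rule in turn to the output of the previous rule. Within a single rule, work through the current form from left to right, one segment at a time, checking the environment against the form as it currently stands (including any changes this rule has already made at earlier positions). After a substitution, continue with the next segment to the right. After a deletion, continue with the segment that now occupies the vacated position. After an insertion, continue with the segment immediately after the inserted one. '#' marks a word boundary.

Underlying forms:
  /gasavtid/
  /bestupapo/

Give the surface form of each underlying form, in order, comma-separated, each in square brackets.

/gasavtid/:
  1 Final Devoicing: [gasavtid] → [gasavtit]
  2 Intervocalic Voicing: [gasavtit] → [gazavtit]
  3 Progressive Voicing Assimilation: [gazavtit] → [gazavdit]
  4 Final Vowel Raising: no change — [gazavdit]
/bestupapo/:
  1 Final Devoicing: no change — [bestupapo]
  2 Intervocalic Voicing: [bestupapo] → [bestubabo]
  3 Progressive Voicing Assimilation: no change — [bestubabo]
  4 Final Vowel Raising: [bestubabo] → [bestubabu]

[gazavdit], [bestubabu]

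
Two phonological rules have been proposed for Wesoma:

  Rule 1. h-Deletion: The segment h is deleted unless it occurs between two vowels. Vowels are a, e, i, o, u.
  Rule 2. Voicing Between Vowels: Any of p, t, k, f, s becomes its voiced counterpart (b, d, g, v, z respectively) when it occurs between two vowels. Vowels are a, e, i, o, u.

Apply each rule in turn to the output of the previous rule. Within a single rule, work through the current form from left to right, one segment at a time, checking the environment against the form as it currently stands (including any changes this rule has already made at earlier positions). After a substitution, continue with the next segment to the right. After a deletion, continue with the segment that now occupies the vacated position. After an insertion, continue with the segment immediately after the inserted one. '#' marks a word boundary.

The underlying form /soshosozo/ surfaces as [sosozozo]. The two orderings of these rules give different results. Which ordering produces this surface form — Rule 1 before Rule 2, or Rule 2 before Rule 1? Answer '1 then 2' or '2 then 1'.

2 then 1

Order 1 then 2:
  1 h-Deletion: [soshosozo] → [sososozo]
  2 Voicing Between Vowels: [sososozo] → [sozozozo]
  result: [sozozozo]
Order 2 then 1:
  2 Voicing Between Vowels: [soshosozo] → [soshozozo]
  1 h-Deletion: [soshozozo] → [sosozozo]
  result: [sosozozo]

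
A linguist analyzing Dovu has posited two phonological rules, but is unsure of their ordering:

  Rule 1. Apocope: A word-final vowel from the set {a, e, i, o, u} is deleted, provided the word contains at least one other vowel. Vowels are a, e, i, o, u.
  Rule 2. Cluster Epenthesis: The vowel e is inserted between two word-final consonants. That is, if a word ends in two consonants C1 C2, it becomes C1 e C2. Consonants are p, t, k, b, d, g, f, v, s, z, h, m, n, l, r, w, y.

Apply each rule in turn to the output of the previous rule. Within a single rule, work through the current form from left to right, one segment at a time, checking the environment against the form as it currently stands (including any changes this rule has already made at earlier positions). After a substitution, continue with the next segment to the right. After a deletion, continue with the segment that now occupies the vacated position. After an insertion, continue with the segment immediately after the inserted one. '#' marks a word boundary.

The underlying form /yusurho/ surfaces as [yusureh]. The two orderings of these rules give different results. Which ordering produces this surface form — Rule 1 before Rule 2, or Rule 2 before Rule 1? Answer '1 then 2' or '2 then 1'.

Order 1 then 2:
  1 Apocope: [yusurho] → [yusurh]
  2 Cluster Epenthesis: [yusurh] → [yusureh]
  result: [yusureh]
Order 2 then 1:
  2 Cluster Epenthesis: no change — [yusurho]
  1 Apocope: [yusurho] → [yusurh]
  result: [yusurh]

1 then 2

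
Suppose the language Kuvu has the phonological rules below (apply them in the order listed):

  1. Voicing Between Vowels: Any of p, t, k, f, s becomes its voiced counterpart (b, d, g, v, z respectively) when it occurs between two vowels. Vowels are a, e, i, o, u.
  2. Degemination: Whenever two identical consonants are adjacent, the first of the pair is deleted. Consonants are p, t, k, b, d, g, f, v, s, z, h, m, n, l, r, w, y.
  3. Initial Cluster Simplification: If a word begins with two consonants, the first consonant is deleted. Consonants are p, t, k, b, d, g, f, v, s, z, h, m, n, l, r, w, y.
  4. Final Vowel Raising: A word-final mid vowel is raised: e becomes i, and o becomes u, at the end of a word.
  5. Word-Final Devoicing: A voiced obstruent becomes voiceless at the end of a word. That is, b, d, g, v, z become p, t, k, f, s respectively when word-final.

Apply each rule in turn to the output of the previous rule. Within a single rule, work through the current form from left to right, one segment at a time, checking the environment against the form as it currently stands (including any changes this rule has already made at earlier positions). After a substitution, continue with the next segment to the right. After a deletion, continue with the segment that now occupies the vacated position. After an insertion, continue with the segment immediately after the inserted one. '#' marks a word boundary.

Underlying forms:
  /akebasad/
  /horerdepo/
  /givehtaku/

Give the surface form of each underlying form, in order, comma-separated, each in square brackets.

/akebasad/:
  1 Voicing Between Vowels: [akebasad] → [agebazad]
  2 Degemination: no change — [agebazad]
  3 Initial Cluster Simplification: no change — [agebazad]
  4 Final Vowel Raising: no change — [agebazad]
  5 Word-Final Devoicing: [agebazad] → [agebazat]
/horerdepo/:
  1 Voicing Between Vowels: [horerdepo] → [horerdebo]
  2 Degemination: no change — [horerdebo]
  3 Initial Cluster Simplification: no change — [horerdebo]
  4 Final Vowel Raising: [horerdebo] → [horerdebu]
  5 Word-Final Devoicing: no change — [horerdebu]
/givehtaku/:
  1 Voicing Between Vowels: [givehtaku] → [givehtagu]
  2 Degemination: no change — [givehtagu]
  3 Initial Cluster Simplification: no change — [givehtagu]
  4 Final Vowel Raising: no change — [givehtagu]
  5 Word-Final Devoicing: no change — [givehtagu]

[agebazat], [horerdebu], [givehtagu]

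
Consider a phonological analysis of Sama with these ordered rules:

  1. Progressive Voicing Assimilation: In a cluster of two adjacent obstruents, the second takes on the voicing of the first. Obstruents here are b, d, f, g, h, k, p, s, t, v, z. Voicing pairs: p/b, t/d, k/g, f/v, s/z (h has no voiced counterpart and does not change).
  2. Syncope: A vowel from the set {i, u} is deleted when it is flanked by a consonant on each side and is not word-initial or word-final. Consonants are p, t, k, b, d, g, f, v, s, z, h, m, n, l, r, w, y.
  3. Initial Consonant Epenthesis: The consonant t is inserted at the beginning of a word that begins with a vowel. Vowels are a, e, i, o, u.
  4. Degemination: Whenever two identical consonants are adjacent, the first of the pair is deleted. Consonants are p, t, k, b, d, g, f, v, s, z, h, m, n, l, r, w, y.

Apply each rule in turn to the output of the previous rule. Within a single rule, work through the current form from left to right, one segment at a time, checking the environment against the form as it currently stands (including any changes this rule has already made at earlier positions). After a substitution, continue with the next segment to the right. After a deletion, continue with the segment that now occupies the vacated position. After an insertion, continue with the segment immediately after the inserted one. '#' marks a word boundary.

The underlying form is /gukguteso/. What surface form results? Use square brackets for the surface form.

[gkteso]

1 Progressive Voicing Assimilation: [gukguteso] → [gukkuteso]
2 Syncope: [gukkuteso] → [gkkteso]
3 Initial Consonant Epenthesis: no change — [gkkteso]
4 Degemination: [gkkteso] → [gkteso]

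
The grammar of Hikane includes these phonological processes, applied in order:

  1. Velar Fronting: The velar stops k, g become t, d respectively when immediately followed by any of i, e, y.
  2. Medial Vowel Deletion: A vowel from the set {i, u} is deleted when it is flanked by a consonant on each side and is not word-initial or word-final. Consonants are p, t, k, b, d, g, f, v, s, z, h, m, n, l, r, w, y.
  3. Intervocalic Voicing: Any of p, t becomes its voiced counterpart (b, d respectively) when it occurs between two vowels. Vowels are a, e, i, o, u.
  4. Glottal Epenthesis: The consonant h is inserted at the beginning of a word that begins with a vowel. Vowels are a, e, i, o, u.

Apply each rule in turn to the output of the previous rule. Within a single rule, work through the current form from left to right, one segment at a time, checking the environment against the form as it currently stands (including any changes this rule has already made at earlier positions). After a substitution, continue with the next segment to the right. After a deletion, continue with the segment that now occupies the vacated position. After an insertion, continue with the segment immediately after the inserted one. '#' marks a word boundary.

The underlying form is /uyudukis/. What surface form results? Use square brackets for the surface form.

[huydts]

1 Velar Fronting: [uyudukis] → [uyudutis]
2 Medial Vowel Deletion: [uyudutis] → [uydts]
3 Intervocalic Voicing: no change — [uydts]
4 Glottal Epenthesis: [uydts] → [huydts]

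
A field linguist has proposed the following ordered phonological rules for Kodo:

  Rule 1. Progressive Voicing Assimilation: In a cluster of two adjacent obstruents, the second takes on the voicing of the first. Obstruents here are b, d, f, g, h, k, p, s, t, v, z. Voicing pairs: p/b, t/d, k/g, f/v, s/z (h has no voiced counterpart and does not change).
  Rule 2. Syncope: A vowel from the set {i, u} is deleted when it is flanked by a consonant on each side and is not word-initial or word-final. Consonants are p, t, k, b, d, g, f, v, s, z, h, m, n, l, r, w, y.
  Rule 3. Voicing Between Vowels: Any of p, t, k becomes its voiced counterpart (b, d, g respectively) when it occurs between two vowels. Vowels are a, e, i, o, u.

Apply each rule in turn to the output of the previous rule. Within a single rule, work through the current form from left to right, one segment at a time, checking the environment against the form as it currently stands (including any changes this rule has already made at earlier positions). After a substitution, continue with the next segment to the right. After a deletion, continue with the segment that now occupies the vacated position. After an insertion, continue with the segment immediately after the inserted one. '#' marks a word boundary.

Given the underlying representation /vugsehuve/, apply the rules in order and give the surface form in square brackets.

[vgzehve]

Rule 1 Progressive Voicing Assimilation: [vugsehuve] → [vugzehuve]
Rule 2 Syncope: [vugzehuve] → [vgzehve]
Rule 3 Voicing Between Vowels: no change — [vgzehve]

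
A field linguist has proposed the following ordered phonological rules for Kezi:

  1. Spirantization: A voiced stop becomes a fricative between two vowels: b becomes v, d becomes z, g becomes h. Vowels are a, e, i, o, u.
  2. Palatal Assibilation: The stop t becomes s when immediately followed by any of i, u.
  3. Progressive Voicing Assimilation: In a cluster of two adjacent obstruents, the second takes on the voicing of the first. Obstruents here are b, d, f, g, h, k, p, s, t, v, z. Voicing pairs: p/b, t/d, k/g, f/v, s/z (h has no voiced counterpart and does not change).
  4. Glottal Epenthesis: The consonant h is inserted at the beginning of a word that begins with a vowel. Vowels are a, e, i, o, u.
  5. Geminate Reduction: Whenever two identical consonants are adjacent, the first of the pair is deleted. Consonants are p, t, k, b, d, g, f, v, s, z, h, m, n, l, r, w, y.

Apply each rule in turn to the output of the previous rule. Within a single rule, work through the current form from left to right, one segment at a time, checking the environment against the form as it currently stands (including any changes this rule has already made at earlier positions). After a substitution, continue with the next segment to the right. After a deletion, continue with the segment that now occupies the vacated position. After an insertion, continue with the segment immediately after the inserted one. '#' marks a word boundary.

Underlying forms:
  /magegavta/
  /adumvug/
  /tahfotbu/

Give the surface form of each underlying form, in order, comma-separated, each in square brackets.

[mahehavda], [hazumvug], [tahfotpu]

/magegavta/:
  1 Spirantization: [magegavta] → [mahehavta]
  2 Palatal Assibilation: no change — [mahehavta]
  3 Progressive Voicing Assimilation: [mahehavta] → [mahehavda]
  4 Glottal Epenthesis: no change — [mahehavda]
  5 Geminate Reduction: no change — [mahehavda]
/adumvug/:
  1 Spirantization: [adumvug] → [azumvug]
  2 Palatal Assibilation: no change — [azumvug]
  3 Progressive Voicing Assimilation: no change — [azumvug]
  4 Glottal Epenthesis: [azumvug] → [hazumvug]
  5 Geminate Reduction: no change — [hazumvug]
/tahfotbu/:
  1 Spirantization: no change — [tahfotbu]
  2 Palatal Assibilation: no change — [tahfotbu]
  3 Progressive Voicing Assimilation: [tahfotbu] → [tahfotpu]
  4 Glottal Epenthesis: no change — [tahfotpu]
  5 Geminate Reduction: no change — [tahfotpu]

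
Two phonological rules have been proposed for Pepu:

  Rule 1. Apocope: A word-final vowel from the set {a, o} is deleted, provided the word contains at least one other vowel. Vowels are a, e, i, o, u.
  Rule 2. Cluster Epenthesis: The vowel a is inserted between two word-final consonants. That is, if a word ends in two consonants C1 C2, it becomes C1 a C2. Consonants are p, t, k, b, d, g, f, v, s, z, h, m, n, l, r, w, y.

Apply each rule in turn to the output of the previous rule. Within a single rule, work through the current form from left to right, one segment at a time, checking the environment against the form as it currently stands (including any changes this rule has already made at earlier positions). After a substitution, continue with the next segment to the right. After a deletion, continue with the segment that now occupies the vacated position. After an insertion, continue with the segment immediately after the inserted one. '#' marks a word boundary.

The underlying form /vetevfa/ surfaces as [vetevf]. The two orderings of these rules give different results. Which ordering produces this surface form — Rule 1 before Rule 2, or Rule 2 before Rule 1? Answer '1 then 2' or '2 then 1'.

2 then 1

Order 1 then 2:
  1 Apocope: [vetevfa] → [vetevf]
  2 Cluster Epenthesis: [vetevf] → [vetevaf]
  result: [vetevaf]
Order 2 then 1:
  2 Cluster Epenthesis: no change — [vetevfa]
  1 Apocope: [vetevfa] → [vetevf]
  result: [vetevf]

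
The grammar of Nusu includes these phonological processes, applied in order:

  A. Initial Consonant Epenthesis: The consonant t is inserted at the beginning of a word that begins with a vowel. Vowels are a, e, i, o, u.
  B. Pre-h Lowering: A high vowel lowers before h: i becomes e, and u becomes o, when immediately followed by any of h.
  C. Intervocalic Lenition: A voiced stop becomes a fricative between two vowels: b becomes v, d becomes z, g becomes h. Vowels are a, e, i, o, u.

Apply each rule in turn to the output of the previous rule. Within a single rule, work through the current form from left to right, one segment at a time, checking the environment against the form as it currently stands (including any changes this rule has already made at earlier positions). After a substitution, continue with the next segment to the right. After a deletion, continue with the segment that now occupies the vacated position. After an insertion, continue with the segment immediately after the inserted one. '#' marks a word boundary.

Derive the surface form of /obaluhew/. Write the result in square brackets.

[tovalohew]

A Initial Consonant Epenthesis: [obaluhew] → [tobaluhew]
B Pre-h Lowering: [tobaluhew] → [tobalohew]
C Intervocalic Lenition: [tobalohew] → [tovalohew]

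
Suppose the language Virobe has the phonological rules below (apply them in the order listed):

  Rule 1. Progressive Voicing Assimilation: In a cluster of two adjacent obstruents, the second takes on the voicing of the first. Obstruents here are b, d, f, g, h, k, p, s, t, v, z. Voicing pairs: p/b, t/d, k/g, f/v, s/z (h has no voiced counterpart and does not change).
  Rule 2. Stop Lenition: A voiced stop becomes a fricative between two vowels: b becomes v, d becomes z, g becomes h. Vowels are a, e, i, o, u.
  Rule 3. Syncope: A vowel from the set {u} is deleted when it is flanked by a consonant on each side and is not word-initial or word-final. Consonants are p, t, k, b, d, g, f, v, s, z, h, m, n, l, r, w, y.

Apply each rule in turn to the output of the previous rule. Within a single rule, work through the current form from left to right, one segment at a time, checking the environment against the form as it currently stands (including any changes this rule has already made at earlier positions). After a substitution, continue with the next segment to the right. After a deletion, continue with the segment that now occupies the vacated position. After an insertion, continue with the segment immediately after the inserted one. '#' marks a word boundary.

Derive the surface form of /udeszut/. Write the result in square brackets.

Rule 1 Progressive Voicing Assimilation: [udeszut] → [udessut]
Rule 2 Stop Lenition: [udessut] → [uzessut]
Rule 3 Syncope: [uzessut] → [uzesst]

[uzesst]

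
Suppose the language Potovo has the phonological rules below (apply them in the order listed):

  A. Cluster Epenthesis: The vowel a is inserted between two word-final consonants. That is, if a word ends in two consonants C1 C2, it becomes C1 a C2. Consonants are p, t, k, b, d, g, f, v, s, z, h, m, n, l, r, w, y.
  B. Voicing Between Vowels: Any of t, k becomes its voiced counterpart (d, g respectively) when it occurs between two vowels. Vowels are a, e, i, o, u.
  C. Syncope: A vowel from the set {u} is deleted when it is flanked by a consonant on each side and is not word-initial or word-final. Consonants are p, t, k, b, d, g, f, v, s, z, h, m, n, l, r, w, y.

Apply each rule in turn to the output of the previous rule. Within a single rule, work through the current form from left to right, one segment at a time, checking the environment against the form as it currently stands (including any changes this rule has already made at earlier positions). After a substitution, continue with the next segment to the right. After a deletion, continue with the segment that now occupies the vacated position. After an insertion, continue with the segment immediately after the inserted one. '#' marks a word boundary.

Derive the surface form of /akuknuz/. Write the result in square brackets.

A Cluster Epenthesis: no change — [akuknuz]
B Voicing Between Vowels: [akuknuz] → [aguknuz]
C Syncope: [aguknuz] → [agknz]

[agknz]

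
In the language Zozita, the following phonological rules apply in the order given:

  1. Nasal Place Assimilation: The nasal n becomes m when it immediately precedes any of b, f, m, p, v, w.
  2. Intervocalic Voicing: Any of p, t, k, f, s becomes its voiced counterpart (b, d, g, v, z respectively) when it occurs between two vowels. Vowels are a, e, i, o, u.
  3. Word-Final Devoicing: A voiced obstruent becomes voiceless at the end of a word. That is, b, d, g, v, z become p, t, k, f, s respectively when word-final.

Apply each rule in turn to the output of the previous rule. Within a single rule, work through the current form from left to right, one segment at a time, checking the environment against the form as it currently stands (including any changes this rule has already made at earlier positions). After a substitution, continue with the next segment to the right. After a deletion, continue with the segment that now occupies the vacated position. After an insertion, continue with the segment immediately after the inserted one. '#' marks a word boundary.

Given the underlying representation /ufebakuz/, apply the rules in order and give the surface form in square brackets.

1 Nasal Place Assimilation: no change — [ufebakuz]
2 Intervocalic Voicing: [ufebakuz] → [uvebaguz]
3 Word-Final Devoicing: [uvebaguz] → [uvebagus]

[uvebagus]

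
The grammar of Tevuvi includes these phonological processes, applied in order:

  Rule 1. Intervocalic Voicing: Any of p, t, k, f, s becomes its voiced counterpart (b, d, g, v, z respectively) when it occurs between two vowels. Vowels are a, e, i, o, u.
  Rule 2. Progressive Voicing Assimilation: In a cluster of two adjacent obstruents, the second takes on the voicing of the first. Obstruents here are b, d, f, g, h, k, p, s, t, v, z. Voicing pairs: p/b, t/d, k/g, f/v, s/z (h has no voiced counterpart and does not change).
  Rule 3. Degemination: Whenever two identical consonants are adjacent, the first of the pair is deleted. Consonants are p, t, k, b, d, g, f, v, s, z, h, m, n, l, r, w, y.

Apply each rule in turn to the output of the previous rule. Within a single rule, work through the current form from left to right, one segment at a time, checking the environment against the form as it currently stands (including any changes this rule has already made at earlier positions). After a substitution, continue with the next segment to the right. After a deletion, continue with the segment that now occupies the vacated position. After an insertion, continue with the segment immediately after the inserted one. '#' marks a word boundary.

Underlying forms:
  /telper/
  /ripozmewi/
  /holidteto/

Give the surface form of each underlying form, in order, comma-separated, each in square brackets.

[telper], [ribozmewi], [holidedo]

/telper/:
  Rule 1 Intervocalic Voicing: no change — [telper]
  Rule 2 Progressive Voicing Assimilation: no change — [telper]
  Rule 3 Degemination: no change — [telper]
/ripozmewi/:
  Rule 1 Intervocalic Voicing: [ripozmewi] → [ribozmewi]
  Rule 2 Progressive Voicing Assimilation: no change — [ribozmewi]
  Rule 3 Degemination: no change — [ribozmewi]
/holidteto/:
  Rule 1 Intervocalic Voicing: [holidteto] → [holidtedo]
  Rule 2 Progressive Voicing Assimilation: [holidtedo] → [holiddedo]
  Rule 3 Degemination: [holiddedo] → [holidedo]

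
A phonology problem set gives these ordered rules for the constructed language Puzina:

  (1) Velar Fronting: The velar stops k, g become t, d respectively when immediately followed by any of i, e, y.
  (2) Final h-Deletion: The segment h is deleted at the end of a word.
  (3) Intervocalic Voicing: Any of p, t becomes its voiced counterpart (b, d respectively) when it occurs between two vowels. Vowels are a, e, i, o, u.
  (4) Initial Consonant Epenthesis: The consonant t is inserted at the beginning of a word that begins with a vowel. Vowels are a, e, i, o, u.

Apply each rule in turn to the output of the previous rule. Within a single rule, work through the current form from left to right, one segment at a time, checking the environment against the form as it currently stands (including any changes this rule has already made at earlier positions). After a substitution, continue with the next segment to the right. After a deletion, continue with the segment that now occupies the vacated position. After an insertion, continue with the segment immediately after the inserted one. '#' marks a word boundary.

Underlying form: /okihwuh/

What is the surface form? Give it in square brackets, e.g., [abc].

[todihwu]

(1) Velar Fronting: [okihwuh] → [otihwuh]
(2) Final h-Deletion: [otihwuh] → [otihwu]
(3) Intervocalic Voicing: [otihwu] → [odihwu]
(4) Initial Consonant Epenthesis: [odihwu] → [todihwu]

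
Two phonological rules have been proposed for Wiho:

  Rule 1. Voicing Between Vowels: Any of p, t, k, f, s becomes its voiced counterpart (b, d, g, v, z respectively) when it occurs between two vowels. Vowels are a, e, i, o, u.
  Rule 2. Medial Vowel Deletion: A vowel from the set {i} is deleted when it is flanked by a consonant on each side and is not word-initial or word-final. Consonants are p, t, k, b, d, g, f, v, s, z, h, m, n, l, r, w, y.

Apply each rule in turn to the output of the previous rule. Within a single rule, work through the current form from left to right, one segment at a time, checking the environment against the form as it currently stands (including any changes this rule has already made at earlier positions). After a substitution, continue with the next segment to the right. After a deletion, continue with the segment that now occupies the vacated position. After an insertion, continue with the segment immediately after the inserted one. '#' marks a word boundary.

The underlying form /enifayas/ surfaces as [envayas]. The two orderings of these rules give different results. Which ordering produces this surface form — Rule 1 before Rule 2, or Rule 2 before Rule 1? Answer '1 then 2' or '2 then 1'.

Order 1 then 2:
  1 Voicing Between Vowels: [enifayas] → [enivayas]
  2 Medial Vowel Deletion: [enivayas] → [envayas]
  result: [envayas]
Order 2 then 1:
  2 Medial Vowel Deletion: [enifayas] → [enfayas]
  1 Voicing Between Vowels: no change — [enfayas]
  result: [enfayas]

1 then 2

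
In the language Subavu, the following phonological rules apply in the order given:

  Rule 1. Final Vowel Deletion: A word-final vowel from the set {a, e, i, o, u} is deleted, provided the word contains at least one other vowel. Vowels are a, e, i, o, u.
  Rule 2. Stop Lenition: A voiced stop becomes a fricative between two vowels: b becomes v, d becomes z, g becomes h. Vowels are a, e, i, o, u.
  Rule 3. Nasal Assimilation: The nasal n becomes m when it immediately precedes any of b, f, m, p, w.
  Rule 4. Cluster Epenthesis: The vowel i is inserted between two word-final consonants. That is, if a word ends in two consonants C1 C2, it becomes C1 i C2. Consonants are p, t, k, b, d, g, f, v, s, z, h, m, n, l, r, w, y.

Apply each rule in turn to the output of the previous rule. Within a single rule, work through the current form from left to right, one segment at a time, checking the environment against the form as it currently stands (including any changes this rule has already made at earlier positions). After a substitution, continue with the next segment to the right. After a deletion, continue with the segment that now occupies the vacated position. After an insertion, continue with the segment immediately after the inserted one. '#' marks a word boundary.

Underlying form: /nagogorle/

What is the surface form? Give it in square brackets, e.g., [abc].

[nahohoril]

Rule 1 Final Vowel Deletion: [nagogorle] → [nagogorl]
Rule 2 Stop Lenition: [nagogorl] → [nahohorl]
Rule 3 Nasal Assimilation: no change — [nahohorl]
Rule 4 Cluster Epenthesis: [nahohorl] → [nahohoril]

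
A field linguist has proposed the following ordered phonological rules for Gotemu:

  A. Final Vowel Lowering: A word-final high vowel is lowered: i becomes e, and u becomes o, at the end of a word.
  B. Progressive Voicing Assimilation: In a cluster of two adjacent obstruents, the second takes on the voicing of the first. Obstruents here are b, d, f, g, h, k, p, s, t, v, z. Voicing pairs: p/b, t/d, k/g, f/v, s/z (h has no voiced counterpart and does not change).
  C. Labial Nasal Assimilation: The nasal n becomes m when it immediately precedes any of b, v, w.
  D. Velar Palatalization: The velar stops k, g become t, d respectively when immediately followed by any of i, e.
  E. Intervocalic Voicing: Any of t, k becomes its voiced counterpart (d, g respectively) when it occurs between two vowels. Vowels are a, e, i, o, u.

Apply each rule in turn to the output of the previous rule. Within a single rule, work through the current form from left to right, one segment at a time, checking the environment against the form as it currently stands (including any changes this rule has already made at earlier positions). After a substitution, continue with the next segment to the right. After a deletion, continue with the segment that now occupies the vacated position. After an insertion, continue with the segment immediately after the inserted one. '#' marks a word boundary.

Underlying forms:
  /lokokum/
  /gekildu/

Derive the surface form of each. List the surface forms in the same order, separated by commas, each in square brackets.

/lokokum/:
  A Final Vowel Lowering: no change — [lokokum]
  B Progressive Voicing Assimilation: no change — [lokokum]
  C Labial Nasal Assimilation: no change — [lokokum]
  D Velar Palatalization: no change — [lokokum]
  E Intervocalic Voicing: [lokokum] → [logogum]
/gekildu/:
  A Final Vowel Lowering: [gekildu] → [gekildo]
  B Progressive Voicing Assimilation: no change — [gekildo]
  C Labial Nasal Assimilation: no change — [gekildo]
  D Velar Palatalization: [gekildo] → [detildo]
  E Intervocalic Voicing: [detildo] → [dedildo]

[logogum], [dedildo]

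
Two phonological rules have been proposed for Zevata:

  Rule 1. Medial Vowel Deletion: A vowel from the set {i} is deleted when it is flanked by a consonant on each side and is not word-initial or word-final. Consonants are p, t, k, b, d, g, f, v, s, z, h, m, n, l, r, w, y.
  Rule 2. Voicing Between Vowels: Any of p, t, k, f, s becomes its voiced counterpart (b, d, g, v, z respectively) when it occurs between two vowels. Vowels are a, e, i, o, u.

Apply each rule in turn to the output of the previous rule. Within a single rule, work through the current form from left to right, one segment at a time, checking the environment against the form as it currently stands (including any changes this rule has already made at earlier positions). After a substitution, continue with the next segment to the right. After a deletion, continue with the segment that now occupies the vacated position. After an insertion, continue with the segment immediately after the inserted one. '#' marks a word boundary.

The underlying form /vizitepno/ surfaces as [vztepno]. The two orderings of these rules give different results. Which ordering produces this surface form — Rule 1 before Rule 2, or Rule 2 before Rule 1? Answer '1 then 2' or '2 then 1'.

Order 1 then 2:
  1 Medial Vowel Deletion: [vizitepno] → [vztepno]
  2 Voicing Between Vowels: no change — [vztepno]
  result: [vztepno]
Order 2 then 1:
  2 Voicing Between Vowels: [vizitepno] → [vizidepno]
  1 Medial Vowel Deletion: [vizidepno] → [vzdepno]
  result: [vzdepno]

1 then 2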